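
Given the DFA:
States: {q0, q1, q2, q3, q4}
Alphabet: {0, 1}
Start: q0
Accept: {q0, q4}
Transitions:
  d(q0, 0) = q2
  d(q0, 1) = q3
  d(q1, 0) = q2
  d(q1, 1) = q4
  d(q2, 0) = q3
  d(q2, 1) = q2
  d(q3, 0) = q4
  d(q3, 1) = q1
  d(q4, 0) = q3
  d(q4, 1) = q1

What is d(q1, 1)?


Looking up transition d(q1, 1)

q4


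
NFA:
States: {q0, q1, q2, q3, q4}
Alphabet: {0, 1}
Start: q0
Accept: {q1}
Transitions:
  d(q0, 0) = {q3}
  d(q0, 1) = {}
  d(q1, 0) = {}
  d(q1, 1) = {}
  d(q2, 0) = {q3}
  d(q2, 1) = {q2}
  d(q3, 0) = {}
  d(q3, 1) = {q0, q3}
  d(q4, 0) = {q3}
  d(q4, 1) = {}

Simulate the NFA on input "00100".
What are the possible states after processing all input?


Start: {q0}
  --0--> {q3}
  --0--> {}
  --1--> {}
  --0--> {}
  --0--> {}

{} (empty set, no valid transitions)


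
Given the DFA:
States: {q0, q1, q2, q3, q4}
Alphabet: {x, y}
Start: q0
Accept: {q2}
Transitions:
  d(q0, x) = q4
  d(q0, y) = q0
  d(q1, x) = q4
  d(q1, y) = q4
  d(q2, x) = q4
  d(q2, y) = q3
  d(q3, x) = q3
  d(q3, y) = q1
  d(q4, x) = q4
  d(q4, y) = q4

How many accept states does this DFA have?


Accept states listed: {q2}
Counting: q2(1)

1


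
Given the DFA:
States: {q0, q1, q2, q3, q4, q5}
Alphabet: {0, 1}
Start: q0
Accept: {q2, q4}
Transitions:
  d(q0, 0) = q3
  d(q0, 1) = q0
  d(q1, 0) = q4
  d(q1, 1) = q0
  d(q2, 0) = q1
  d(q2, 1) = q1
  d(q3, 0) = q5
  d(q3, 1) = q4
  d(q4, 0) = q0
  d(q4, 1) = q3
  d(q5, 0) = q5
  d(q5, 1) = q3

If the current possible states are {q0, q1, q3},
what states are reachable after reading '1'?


Apply transition on '1' from each current state:
  d(q0, 1) = q0
  d(q1, 1) = q0
  d(q3, 1) = q4

{q0, q4}


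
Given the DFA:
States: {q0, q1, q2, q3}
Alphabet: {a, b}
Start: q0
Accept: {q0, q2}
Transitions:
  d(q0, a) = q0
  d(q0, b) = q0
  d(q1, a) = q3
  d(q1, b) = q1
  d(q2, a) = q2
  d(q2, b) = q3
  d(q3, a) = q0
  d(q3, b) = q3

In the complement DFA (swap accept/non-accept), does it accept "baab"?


Trace: q0 -> q0 -> q0 -> q0 -> q0
Final: q0
Original accept: {q0, q2}
Complement: q0 is in original accept

No, complement rejects (original accepts)


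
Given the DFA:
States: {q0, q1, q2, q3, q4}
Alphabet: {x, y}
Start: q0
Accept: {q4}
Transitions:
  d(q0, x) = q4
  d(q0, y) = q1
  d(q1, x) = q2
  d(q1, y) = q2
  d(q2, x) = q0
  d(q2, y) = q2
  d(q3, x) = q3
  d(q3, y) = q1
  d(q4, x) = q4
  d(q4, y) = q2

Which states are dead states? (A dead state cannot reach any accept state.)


Forward reachability from each state:
  q0 -> reaches accept state q4 (live)
  q1 -> reaches accept state q4 (live)
  q2 -> reaches accept state q4 (live)
  q3 -> reaches accept state q4 (live)
  q4 -> reaches accept state q4 (live)

None (all states can reach an accept state)


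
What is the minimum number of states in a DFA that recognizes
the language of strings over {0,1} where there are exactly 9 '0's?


States: count = 0, 1, ..., 9 (that's 10 states), plus a dead state for count > 9.
Total: 10 + 1 = 11. Accept = count-9 state.

11


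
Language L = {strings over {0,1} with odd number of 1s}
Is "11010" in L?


count('1') = 3; 3 mod 2 = 1

Yes, "11010" is in L


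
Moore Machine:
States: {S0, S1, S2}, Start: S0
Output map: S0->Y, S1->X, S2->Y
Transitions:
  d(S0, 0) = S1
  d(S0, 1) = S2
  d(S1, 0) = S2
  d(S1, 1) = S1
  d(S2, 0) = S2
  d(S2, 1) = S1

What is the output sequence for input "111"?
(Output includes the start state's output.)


Start: S0 (output Y)
  --1--> S2 (output Y)
  --1--> S1 (output X)
  --1--> S1 (output X)

"YYXX"


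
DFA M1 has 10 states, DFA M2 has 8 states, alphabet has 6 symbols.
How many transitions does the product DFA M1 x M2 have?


Product DFA has 10 * 8 = 80 states.
Each has 6 transitions: 80 * 6 = 480

480


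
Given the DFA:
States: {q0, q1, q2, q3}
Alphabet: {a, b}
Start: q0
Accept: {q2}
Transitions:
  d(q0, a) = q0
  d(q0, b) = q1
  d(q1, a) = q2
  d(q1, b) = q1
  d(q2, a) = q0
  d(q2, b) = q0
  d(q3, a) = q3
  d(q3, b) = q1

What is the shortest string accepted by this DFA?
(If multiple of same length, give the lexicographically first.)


BFS by string length (lex-first path to each state shown):
  len 0: q0<-""
  len 1: q0<-"a", q1<-"b"
  len 2: q0<-"aa", q1<-"ab", q2<-"ba"
Found accept state at length 2.

"ba"


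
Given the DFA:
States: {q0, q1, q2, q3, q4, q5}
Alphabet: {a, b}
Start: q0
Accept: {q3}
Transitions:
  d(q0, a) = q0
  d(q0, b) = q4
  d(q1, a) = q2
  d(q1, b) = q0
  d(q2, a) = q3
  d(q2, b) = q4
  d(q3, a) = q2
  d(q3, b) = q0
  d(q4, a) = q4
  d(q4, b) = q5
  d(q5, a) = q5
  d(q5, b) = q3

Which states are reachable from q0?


BFS from q0:
  layer 0: {q0}
  layer 1: {q4}
  layer 2: {q5}
  layer 3: {q3}
  layer 4: {q2}

{q0, q2, q3, q4, q5}


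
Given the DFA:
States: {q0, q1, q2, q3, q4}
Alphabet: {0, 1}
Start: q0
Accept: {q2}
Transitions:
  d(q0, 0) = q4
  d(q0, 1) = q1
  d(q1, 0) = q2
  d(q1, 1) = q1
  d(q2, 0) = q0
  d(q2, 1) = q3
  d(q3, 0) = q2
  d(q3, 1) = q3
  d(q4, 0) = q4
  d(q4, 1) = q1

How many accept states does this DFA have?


Accept states listed: {q2}
Counting: q2(1)

1


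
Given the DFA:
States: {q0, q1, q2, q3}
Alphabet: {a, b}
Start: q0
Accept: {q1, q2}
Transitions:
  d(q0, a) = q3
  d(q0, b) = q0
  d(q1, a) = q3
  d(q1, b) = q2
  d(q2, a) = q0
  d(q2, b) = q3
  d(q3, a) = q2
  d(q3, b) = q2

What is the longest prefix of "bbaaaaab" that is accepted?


Run the DFA, marking each prefix where the state is accepting:
  "" -> q0 [reject]
  "b" -> q0 [reject]
  "bb" -> q0 [reject]
  "bba" -> q3 [reject]
  "bbaa" -> q2 [accept]
  "bbaaa" -> q0 [reject]
  "bbaaaa" -> q3 [reject]
  "bbaaaaa" -> q2 [accept]
  "bbaaaaab" -> q3 [reject]

"bbaaaaa"


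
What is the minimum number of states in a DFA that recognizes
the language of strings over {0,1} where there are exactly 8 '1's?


States: count = 0, 1, ..., 8 (that's 9 states), plus a dead state for count > 8.
Total: 9 + 1 = 10. Accept = count-8 state.

10


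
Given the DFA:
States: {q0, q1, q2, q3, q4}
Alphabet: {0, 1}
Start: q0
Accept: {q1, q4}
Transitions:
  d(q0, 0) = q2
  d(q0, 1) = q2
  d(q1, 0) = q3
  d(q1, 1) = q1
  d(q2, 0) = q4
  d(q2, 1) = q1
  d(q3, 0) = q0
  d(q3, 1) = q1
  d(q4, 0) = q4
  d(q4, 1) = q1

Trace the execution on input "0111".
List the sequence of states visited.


Input: 0111
d(q0, 0) = q2
d(q2, 1) = q1
d(q1, 1) = q1
d(q1, 1) = q1


q0 -> q2 -> q1 -> q1 -> q1


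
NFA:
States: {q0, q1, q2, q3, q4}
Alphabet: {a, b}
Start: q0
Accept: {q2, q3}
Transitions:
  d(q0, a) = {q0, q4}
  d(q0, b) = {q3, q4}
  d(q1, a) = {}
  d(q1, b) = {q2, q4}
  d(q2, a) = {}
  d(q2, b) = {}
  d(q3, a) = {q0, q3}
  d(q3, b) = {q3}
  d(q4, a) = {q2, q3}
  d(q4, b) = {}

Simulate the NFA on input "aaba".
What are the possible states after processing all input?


Start: {q0}
  --a--> {q0, q4}
  --a--> {q0, q2, q3, q4}
  --b--> {q3, q4}
  --a--> {q0, q2, q3}

{q0, q2, q3}


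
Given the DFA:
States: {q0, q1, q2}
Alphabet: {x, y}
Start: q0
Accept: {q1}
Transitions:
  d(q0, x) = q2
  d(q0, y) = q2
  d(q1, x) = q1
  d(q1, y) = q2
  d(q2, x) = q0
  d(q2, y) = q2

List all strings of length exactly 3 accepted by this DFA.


All strings of length 3: 8 total
Accepted: 0

None


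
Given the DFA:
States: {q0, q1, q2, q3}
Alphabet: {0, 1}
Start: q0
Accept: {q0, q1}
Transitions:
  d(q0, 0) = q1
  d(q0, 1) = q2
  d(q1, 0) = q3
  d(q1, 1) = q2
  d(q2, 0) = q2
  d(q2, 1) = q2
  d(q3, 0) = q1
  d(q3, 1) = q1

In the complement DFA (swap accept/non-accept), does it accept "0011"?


Trace: q0 -> q1 -> q3 -> q1 -> q2
Final: q2
Original accept: {q0, q1}
Complement: q2 is not in original accept

Yes, complement accepts (original rejects)


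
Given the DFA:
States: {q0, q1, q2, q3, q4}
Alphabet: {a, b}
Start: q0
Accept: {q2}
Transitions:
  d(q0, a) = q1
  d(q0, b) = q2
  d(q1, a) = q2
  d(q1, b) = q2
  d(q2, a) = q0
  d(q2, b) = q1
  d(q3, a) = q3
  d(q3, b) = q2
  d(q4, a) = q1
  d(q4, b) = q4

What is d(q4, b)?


Looking up transition d(q4, b)

q4


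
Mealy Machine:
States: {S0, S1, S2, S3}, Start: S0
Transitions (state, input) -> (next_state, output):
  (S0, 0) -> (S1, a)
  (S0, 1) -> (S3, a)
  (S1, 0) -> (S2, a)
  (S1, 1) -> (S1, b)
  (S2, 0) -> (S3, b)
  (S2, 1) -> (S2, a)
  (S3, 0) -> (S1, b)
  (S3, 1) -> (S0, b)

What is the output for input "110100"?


Step-by-step:
  (S0, 1) -> (S3, a)
  (S3, 1) -> (S0, b)
  (S0, 0) -> (S1, a)
  (S1, 1) -> (S1, b)
  (S1, 0) -> (S2, a)
  (S2, 0) -> (S3, b)

"ababab"


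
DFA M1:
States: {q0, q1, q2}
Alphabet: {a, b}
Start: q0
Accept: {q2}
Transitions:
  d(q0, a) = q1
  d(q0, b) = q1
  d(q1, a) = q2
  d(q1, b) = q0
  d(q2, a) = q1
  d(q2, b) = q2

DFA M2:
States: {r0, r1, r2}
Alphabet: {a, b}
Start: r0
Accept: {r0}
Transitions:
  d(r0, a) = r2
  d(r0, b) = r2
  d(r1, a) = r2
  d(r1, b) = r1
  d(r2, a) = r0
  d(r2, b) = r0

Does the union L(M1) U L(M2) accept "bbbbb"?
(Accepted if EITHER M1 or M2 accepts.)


M1: final=q1 accepted=False
M2: final=r2 accepted=False

No, union rejects (neither accepts)


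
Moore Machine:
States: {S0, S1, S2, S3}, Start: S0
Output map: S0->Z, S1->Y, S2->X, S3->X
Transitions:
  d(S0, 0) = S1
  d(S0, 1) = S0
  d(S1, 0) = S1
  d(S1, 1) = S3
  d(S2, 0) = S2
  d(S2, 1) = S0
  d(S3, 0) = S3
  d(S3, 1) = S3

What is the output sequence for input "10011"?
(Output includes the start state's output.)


Start: S0 (output Z)
  --1--> S0 (output Z)
  --0--> S1 (output Y)
  --0--> S1 (output Y)
  --1--> S3 (output X)
  --1--> S3 (output X)

"ZZYYXX"


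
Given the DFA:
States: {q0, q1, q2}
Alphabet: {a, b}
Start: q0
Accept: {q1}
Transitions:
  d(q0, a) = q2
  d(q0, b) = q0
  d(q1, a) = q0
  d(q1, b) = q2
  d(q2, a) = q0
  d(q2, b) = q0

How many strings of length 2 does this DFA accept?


Enumerating all length-2 strings:
  "aa" -> q0 [reject]
  "ab" -> q0 [reject]
  "ba" -> q2 [reject]
  "bb" -> q0 [reject]

0 out of 4


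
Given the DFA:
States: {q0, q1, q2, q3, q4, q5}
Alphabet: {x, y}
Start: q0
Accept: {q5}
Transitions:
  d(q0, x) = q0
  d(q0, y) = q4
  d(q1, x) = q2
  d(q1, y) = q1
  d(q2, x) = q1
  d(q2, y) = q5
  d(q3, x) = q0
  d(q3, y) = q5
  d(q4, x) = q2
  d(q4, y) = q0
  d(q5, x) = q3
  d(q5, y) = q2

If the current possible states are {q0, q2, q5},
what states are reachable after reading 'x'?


Apply transition on 'x' from each current state:
  d(q0, x) = q0
  d(q2, x) = q1
  d(q5, x) = q3

{q0, q1, q3}


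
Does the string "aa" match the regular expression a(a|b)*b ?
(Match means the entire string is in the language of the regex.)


|string| = 2; first = 'a'; last = 'a'

No, "aa" does not match a(a|b)*b


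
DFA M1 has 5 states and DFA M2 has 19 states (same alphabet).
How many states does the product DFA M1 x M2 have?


Product construction pairs every M1 state with every M2 state.
5 * 19 = 95

95


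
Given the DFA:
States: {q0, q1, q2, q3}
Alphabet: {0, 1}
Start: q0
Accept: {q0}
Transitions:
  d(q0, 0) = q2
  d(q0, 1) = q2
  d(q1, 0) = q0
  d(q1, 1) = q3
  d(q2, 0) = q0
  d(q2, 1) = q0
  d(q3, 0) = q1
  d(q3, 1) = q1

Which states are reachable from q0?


BFS from q0:
  layer 0: {q0}
  layer 1: {q2}

{q0, q2}


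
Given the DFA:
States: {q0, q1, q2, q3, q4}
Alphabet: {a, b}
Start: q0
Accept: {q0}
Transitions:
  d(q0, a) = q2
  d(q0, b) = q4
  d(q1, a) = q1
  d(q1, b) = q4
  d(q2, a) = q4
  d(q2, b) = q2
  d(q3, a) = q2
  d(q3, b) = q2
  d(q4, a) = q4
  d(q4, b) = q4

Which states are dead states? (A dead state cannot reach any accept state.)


Forward reachability from each state:
  q0 -> reaches accept state q0 (live)
  q1 -> reaches {q1, q4}, no accept state (dead)
  q2 -> reaches {q2, q4}, no accept state (dead)
  q3 -> reaches {q2, q3, q4}, no accept state (dead)
  q4 -> reaches {q4}, no accept state (dead)

{q1, q2, q3, q4}


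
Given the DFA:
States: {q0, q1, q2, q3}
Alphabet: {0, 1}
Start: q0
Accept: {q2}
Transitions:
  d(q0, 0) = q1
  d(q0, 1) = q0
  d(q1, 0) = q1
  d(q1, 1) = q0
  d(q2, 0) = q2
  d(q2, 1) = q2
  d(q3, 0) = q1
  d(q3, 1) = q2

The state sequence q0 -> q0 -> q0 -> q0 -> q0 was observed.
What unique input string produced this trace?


Trace back each transition to find the symbol:
  q0 --[1]--> q0
  q0 --[1]--> q0
  q0 --[1]--> q0
  q0 --[1]--> q0

"1111"


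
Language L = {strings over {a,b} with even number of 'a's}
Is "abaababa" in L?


count('a') = 5; 5 mod 2 = 1

No, "abaababa" is not in L


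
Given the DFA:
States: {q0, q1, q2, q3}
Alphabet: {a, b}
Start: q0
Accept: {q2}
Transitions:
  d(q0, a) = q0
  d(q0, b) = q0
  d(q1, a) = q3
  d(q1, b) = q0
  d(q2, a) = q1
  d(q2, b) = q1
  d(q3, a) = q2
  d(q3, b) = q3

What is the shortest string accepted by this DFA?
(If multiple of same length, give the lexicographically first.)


BFS by string length (lex-first path to each state shown):
  len 0: q0<-""
  len 1: q0<-"a"
  len 2: q0<-"aa"
  len 3: q0<-"aaa"
  len 4: q0<-"aaaa"
  len 5: q0<-"aaaaa"
  len 6: q0<-"aaaaaa"
  len 7: q0<-"aaaaaaa"
  len 8: q0<-"aaaaaaaa"

No string accepted (empty language)


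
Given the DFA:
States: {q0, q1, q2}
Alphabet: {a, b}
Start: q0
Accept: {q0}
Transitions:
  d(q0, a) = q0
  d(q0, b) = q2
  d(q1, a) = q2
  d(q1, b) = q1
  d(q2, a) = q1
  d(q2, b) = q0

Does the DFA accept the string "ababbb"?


Trace: q0 -> q0 -> q2 -> q1 -> q1 -> q1 -> q1
Final state: q1
Accept states: {q0}

No, rejected (final state q1 is not an accept state)


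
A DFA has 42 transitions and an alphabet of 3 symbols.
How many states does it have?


Each state has exactly one transition per symbol.
states = transitions / |alphabet| = 42 / 3 = 14

14


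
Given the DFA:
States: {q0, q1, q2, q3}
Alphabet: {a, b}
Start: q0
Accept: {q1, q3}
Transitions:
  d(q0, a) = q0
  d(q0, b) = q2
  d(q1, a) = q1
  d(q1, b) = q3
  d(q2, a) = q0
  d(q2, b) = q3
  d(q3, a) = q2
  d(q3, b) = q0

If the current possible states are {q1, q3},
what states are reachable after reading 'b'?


Apply transition on 'b' from each current state:
  d(q1, b) = q3
  d(q3, b) = q0

{q0, q3}


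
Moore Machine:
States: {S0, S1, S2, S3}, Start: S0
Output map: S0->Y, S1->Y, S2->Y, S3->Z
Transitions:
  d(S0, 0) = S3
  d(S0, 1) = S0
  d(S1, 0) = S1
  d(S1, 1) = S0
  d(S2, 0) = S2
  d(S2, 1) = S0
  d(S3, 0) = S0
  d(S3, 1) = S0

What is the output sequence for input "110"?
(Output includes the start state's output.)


Start: S0 (output Y)
  --1--> S0 (output Y)
  --1--> S0 (output Y)
  --0--> S3 (output Z)

"YYYZ"


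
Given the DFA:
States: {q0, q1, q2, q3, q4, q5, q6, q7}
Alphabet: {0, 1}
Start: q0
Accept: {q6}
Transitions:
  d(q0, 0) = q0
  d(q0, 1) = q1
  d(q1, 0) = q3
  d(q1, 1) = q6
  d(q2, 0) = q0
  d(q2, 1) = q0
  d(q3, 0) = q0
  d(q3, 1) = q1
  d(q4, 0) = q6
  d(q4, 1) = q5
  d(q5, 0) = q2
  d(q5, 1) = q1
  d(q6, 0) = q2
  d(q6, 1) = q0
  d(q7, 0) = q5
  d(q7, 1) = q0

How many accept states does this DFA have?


Accept states listed: {q6}
Counting: q6(1)

1


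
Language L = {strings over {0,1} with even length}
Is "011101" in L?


length = 6; 6 mod 2 = 0

Yes, "011101" is in L


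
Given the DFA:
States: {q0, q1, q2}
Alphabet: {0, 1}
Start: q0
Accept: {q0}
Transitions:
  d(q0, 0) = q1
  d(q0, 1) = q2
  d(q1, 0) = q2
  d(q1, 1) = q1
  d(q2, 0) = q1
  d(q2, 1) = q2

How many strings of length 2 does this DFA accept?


Enumerating all length-2 strings:
  "00" -> q2 [reject]
  "01" -> q1 [reject]
  "10" -> q1 [reject]
  "11" -> q2 [reject]

0 out of 4


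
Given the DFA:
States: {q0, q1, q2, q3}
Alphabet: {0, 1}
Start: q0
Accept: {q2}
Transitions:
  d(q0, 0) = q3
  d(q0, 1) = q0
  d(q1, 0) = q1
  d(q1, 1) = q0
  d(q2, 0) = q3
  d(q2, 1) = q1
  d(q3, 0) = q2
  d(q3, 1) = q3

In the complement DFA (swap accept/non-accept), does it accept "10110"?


Trace: q0 -> q0 -> q3 -> q3 -> q3 -> q2
Final: q2
Original accept: {q2}
Complement: q2 is in original accept

No, complement rejects (original accepts)


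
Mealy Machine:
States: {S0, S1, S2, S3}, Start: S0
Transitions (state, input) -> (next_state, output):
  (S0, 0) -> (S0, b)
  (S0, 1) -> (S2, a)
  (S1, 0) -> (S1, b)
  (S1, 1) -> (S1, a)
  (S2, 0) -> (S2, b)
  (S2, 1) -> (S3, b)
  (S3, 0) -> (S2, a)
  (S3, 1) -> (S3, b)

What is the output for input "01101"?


Step-by-step:
  (S0, 0) -> (S0, b)
  (S0, 1) -> (S2, a)
  (S2, 1) -> (S3, b)
  (S3, 0) -> (S2, a)
  (S2, 1) -> (S3, b)

"babab"


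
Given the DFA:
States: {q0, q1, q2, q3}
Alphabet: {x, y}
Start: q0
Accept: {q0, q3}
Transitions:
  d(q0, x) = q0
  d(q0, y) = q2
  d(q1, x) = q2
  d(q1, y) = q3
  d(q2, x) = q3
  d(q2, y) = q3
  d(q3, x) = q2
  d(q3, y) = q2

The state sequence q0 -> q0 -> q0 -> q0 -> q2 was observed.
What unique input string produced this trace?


Trace back each transition to find the symbol:
  q0 --[x]--> q0
  q0 --[x]--> q0
  q0 --[x]--> q0
  q0 --[y]--> q2

"xxxy"


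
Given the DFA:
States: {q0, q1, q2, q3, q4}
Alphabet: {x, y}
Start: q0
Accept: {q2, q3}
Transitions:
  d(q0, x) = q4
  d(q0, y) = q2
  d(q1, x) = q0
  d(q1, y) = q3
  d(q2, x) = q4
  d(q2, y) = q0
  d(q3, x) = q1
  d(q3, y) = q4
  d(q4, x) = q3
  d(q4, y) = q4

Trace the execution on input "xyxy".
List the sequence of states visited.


Input: xyxy
d(q0, x) = q4
d(q4, y) = q4
d(q4, x) = q3
d(q3, y) = q4


q0 -> q4 -> q4 -> q3 -> q4


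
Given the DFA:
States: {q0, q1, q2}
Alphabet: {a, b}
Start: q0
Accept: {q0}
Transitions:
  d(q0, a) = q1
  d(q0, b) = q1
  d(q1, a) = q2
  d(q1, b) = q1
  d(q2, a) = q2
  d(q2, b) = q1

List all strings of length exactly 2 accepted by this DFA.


All strings of length 2: 4 total
Accepted: 0

None


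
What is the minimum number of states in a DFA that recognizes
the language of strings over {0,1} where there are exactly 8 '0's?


States: count = 0, 1, ..., 8 (that's 9 states), plus a dead state for count > 8.
Total: 9 + 1 = 10. Accept = count-8 state.

10


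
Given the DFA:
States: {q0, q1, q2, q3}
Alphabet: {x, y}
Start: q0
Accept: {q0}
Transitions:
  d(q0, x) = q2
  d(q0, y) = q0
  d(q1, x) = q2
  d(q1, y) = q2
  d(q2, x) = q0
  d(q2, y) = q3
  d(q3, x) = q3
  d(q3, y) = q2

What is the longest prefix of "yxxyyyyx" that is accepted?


Run the DFA, marking each prefix where the state is accepting:
  "" -> q0 [accept]
  "y" -> q0 [accept]
  "yx" -> q2 [reject]
  "yxx" -> q0 [accept]
  "yxxy" -> q0 [accept]
  "yxxyy" -> q0 [accept]
  "yxxyyy" -> q0 [accept]
  "yxxyyyy" -> q0 [accept]
  "yxxyyyyx" -> q2 [reject]

"yxxyyyy"


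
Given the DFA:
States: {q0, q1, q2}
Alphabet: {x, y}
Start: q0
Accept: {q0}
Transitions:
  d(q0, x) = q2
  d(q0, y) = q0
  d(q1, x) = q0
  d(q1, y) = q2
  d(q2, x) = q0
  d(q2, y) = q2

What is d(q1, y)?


Looking up transition d(q1, y)

q2


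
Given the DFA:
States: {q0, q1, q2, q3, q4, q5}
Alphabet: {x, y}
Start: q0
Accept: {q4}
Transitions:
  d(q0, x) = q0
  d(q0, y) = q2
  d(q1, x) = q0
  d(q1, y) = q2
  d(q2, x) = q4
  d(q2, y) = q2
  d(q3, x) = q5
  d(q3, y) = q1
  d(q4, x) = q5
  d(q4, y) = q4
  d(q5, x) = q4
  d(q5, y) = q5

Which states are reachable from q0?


BFS from q0:
  layer 0: {q0}
  layer 1: {q2}
  layer 2: {q4}
  layer 3: {q5}

{q0, q2, q4, q5}


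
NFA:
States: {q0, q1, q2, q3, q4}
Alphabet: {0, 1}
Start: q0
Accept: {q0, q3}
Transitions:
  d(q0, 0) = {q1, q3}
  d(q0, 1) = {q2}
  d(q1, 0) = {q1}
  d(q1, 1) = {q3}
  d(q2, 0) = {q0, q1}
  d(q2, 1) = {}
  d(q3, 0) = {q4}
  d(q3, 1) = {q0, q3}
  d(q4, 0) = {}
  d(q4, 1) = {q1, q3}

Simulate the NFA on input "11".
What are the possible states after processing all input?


Start: {q0}
  --1--> {q2}
  --1--> {}

{} (empty set, no valid transitions)


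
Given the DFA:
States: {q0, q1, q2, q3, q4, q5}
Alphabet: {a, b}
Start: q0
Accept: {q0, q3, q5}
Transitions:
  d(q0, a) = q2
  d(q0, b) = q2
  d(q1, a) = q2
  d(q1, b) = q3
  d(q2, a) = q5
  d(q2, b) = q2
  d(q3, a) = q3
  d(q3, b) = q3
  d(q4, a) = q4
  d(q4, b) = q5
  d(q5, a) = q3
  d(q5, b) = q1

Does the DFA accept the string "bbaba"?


Trace: q0 -> q2 -> q2 -> q5 -> q1 -> q2
Final state: q2
Accept states: {q0, q3, q5}

No, rejected (final state q2 is not an accept state)


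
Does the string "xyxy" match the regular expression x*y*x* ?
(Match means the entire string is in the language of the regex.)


|string| = 4; first = 'x'; last = 'y'

No, "xyxy" does not match x*y*x*


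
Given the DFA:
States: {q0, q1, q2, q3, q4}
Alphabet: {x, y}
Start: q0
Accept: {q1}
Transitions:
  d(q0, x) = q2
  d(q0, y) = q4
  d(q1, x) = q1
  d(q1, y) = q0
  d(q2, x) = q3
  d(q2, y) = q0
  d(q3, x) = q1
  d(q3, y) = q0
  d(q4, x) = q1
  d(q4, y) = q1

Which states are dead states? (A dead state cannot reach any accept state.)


Forward reachability from each state:
  q0 -> reaches accept state q1 (live)
  q1 -> reaches accept state q1 (live)
  q2 -> reaches accept state q1 (live)
  q3 -> reaches accept state q1 (live)
  q4 -> reaches accept state q1 (live)

None (all states can reach an accept state)


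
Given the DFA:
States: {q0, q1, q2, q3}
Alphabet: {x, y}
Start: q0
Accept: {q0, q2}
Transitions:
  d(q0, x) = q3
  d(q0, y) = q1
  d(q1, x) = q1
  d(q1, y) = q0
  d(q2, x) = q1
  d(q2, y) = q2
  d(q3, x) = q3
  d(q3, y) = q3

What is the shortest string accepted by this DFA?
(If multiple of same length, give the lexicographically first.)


BFS by string length (lex-first path to each state shown):
  len 0: q0<-""
Found accept state at length 0.

"" (empty string)


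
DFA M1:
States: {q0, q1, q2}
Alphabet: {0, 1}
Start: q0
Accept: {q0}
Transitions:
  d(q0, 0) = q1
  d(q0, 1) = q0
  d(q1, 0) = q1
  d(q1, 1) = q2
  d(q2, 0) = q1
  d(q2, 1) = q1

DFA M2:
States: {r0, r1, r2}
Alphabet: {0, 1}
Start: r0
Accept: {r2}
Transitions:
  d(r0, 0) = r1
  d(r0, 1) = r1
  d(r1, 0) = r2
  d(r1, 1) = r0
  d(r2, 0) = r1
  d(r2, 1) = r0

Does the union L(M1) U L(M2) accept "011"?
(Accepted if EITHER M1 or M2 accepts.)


M1: final=q1 accepted=False
M2: final=r1 accepted=False

No, union rejects (neither accepts)


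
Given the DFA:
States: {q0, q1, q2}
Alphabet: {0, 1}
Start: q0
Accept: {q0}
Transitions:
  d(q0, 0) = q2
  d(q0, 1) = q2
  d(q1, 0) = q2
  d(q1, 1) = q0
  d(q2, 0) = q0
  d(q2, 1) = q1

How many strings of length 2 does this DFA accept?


Enumerating all length-2 strings:
  "00" -> q0 [accept]
  "01" -> q1 [reject]
  "10" -> q0 [accept]
  "11" -> q1 [reject]

2 out of 4


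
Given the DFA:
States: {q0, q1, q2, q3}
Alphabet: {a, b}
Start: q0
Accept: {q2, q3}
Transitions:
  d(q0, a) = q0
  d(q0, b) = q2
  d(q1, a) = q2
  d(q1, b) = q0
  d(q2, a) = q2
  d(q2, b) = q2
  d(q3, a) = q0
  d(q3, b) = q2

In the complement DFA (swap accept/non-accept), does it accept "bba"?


Trace: q0 -> q2 -> q2 -> q2
Final: q2
Original accept: {q2, q3}
Complement: q2 is in original accept

No, complement rejects (original accepts)


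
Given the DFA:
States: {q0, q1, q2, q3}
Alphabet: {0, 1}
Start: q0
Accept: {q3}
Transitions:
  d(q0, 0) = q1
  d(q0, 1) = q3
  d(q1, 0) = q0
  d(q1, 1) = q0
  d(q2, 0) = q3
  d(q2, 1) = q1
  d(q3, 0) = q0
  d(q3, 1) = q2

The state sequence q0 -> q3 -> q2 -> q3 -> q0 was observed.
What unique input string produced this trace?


Trace back each transition to find the symbol:
  q0 --[1]--> q3
  q3 --[1]--> q2
  q2 --[0]--> q3
  q3 --[0]--> q0

"1100"


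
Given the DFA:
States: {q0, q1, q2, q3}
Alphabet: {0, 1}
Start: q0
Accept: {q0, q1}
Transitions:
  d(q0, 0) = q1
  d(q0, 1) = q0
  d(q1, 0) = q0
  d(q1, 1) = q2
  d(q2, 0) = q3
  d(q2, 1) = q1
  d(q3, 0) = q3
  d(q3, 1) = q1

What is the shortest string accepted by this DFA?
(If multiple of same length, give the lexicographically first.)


BFS by string length (lex-first path to each state shown):
  len 0: q0<-""
Found accept state at length 0.

"" (empty string)


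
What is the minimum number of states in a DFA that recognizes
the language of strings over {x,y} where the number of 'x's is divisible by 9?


States track (count of 'x') mod 9.
Need 9 states: one per remainder 0..8; accept = remainder 0.

9


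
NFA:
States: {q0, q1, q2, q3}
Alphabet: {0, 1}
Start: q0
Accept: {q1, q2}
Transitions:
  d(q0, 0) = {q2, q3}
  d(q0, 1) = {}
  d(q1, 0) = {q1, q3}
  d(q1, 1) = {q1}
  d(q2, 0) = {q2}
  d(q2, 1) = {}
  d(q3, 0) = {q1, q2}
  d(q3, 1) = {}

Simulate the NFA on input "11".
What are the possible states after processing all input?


Start: {q0}
  --1--> {}
  --1--> {}

{} (empty set, no valid transitions)


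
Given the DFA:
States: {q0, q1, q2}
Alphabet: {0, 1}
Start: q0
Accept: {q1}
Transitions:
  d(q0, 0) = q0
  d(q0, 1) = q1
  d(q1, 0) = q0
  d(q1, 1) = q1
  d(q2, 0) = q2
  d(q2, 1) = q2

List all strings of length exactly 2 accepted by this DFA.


All strings of length 2: 4 total
Accepted: 2

"01", "11"


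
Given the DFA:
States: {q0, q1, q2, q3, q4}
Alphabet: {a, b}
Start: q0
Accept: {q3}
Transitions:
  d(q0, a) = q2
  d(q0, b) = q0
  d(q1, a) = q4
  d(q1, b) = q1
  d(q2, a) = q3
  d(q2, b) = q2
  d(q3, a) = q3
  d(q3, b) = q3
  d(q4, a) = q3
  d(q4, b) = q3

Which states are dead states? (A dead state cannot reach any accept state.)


Forward reachability from each state:
  q0 -> reaches accept state q3 (live)
  q1 -> reaches accept state q3 (live)
  q2 -> reaches accept state q3 (live)
  q3 -> reaches accept state q3 (live)
  q4 -> reaches accept state q3 (live)

None (all states can reach an accept state)


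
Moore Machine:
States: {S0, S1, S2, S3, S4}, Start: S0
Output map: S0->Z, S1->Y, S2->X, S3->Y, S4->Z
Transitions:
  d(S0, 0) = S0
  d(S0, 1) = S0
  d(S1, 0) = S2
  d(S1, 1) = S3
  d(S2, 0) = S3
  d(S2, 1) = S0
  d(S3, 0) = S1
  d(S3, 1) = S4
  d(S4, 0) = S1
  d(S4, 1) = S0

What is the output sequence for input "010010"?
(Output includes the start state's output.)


Start: S0 (output Z)
  --0--> S0 (output Z)
  --1--> S0 (output Z)
  --0--> S0 (output Z)
  --0--> S0 (output Z)
  --1--> S0 (output Z)
  --0--> S0 (output Z)

"ZZZZZZZ"


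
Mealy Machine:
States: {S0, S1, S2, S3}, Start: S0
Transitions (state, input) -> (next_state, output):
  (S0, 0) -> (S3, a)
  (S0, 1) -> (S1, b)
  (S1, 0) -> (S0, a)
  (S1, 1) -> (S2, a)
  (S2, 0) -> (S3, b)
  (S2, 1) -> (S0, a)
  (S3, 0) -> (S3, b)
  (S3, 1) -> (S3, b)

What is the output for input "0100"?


Step-by-step:
  (S0, 0) -> (S3, a)
  (S3, 1) -> (S3, b)
  (S3, 0) -> (S3, b)
  (S3, 0) -> (S3, b)

"abbb"


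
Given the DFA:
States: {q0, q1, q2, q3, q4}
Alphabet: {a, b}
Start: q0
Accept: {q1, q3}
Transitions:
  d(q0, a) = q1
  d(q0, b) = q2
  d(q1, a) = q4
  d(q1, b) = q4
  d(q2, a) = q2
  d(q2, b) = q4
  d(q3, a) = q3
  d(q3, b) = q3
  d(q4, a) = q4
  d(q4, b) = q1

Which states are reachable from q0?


BFS from q0:
  layer 0: {q0}
  layer 1: {q1, q2}
  layer 2: {q4}

{q0, q1, q2, q4}


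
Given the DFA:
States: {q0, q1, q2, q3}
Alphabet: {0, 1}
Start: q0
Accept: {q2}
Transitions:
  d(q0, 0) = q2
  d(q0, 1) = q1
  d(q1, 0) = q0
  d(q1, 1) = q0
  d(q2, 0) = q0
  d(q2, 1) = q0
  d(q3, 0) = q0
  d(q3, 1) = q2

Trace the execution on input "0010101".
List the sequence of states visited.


Input: 0010101
d(q0, 0) = q2
d(q2, 0) = q0
d(q0, 1) = q1
d(q1, 0) = q0
d(q0, 1) = q1
d(q1, 0) = q0
d(q0, 1) = q1


q0 -> q2 -> q0 -> q1 -> q0 -> q1 -> q0 -> q1


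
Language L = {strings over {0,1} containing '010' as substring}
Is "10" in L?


'010' does not occur

No, "10" is not in L


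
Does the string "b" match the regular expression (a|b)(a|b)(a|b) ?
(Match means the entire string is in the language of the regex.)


|string| = 1; first = 'b'; last = 'b'

No, "b" does not match (a|b)(a|b)(a|b)


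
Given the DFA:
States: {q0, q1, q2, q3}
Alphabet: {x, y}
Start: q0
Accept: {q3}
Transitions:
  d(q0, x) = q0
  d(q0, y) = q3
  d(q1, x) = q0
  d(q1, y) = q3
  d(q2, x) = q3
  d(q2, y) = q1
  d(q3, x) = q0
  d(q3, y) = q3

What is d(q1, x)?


Looking up transition d(q1, x)

q0


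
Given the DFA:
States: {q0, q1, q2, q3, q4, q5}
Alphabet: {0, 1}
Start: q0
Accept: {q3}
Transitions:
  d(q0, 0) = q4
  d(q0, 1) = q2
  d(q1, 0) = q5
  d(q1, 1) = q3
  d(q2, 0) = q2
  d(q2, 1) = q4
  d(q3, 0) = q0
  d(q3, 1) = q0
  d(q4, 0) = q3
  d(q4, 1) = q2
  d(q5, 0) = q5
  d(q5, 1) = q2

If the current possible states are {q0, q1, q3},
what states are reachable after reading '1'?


Apply transition on '1' from each current state:
  d(q0, 1) = q2
  d(q1, 1) = q3
  d(q3, 1) = q0

{q0, q2, q3}


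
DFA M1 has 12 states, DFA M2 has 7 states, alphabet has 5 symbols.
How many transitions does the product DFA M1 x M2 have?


Product DFA has 12 * 7 = 84 states.
Each has 5 transitions: 84 * 5 = 420

420


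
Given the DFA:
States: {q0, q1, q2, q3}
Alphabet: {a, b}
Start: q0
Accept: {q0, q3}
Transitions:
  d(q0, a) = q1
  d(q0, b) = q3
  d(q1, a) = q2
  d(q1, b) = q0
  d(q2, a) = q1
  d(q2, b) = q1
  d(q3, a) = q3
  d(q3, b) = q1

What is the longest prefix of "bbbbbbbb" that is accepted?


Run the DFA, marking each prefix where the state is accepting:
  "" -> q0 [accept]
  "b" -> q3 [accept]
  "bb" -> q1 [reject]
  "bbb" -> q0 [accept]
  "bbbb" -> q3 [accept]
  "bbbbb" -> q1 [reject]
  "bbbbbb" -> q0 [accept]
  "bbbbbbb" -> q3 [accept]
  "bbbbbbbb" -> q1 [reject]

"bbbbbbb"


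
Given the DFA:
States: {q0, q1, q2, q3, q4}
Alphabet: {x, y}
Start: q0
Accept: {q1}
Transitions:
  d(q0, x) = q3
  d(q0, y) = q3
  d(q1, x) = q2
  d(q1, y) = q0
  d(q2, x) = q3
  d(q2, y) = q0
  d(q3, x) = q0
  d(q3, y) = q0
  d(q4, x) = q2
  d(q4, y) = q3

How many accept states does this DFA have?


Accept states listed: {q1}
Counting: q1(1)

1


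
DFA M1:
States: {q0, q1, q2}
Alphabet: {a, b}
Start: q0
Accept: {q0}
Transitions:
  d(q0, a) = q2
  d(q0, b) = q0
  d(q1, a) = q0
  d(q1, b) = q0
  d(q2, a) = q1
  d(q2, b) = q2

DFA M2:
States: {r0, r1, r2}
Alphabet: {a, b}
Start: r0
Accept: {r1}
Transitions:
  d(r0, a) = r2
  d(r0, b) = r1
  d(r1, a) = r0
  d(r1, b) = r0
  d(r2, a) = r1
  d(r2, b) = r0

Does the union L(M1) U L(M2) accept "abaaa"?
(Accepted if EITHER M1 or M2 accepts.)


M1: final=q2 accepted=False
M2: final=r0 accepted=False

No, union rejects (neither accepts)


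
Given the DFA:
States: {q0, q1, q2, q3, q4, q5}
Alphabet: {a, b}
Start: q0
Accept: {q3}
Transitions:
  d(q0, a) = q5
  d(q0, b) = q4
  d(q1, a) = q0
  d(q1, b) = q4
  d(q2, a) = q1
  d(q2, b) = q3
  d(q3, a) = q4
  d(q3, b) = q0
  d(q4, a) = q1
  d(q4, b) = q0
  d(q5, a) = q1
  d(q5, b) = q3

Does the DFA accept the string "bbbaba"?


Trace: q0 -> q4 -> q0 -> q4 -> q1 -> q4 -> q1
Final state: q1
Accept states: {q3}

No, rejected (final state q1 is not an accept state)


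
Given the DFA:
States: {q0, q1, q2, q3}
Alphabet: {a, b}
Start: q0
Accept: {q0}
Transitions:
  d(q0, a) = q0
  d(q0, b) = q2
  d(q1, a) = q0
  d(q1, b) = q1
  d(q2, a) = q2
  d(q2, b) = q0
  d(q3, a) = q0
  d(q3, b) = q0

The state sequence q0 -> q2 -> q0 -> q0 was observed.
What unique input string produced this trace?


Trace back each transition to find the symbol:
  q0 --[b]--> q2
  q2 --[b]--> q0
  q0 --[a]--> q0

"bba"


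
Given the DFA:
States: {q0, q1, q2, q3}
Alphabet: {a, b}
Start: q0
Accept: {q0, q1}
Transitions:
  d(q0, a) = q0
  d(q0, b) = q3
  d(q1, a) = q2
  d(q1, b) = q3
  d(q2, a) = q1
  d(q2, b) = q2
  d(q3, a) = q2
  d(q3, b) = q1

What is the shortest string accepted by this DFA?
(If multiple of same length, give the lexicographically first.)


BFS by string length (lex-first path to each state shown):
  len 0: q0<-""
Found accept state at length 0.

"" (empty string)


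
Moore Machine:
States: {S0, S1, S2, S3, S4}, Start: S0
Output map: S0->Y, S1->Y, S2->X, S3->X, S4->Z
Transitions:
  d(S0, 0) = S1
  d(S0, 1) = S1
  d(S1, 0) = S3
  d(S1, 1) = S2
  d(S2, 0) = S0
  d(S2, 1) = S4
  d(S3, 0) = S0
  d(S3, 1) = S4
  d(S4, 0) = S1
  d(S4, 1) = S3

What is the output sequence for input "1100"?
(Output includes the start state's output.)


Start: S0 (output Y)
  --1--> S1 (output Y)
  --1--> S2 (output X)
  --0--> S0 (output Y)
  --0--> S1 (output Y)

"YYXYY"


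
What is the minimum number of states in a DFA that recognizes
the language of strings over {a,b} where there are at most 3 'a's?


States: count = 0, 1, ..., 3 (all accepting; 4 states), plus a dead state for count > 3.
Total: 4 + 1 = 5.

5


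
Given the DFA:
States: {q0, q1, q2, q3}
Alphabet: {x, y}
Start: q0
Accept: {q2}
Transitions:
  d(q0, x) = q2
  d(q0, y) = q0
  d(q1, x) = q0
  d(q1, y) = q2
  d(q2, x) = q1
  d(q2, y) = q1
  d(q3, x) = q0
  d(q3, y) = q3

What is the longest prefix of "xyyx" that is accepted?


Run the DFA, marking each prefix where the state is accepting:
  "" -> q0 [reject]
  "x" -> q2 [accept]
  "xy" -> q1 [reject]
  "xyy" -> q2 [accept]
  "xyyx" -> q1 [reject]

"xyy"


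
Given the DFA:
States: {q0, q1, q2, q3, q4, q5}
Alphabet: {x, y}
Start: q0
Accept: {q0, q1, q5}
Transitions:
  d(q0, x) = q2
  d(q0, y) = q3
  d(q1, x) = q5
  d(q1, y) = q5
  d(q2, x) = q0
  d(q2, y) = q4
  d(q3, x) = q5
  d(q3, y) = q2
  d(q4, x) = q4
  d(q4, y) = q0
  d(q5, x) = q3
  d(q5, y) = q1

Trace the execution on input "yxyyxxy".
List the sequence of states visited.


Input: yxyyxxy
d(q0, y) = q3
d(q3, x) = q5
d(q5, y) = q1
d(q1, y) = q5
d(q5, x) = q3
d(q3, x) = q5
d(q5, y) = q1


q0 -> q3 -> q5 -> q1 -> q5 -> q3 -> q5 -> q1


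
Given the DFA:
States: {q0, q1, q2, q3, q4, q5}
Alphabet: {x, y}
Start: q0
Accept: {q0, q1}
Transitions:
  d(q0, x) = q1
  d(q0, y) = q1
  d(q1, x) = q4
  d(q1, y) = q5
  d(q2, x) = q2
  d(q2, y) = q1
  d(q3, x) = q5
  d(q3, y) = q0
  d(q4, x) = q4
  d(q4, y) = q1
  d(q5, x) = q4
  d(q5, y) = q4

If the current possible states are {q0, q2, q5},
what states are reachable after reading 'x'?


Apply transition on 'x' from each current state:
  d(q0, x) = q1
  d(q2, x) = q2
  d(q5, x) = q4

{q1, q2, q4}


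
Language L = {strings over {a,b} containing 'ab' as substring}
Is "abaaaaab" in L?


'ab' occurs at index 0

Yes, "abaaaaab" is in L


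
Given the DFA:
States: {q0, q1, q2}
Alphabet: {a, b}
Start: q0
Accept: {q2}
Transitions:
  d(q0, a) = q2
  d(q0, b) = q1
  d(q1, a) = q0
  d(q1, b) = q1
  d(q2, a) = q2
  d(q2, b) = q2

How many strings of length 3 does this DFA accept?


Enumerating all length-3 strings:
  "aaa" -> q2 [accept]
  "aab" -> q2 [accept]
  "aba" -> q2 [accept]
  "abb" -> q2 [accept]
  "baa" -> q2 [accept]
  "bab" -> q1 [reject]
  "bba" -> q0 [reject]
  "bbb" -> q1 [reject]

5 out of 8


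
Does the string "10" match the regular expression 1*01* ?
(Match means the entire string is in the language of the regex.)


|string| = 2; first = '1'; last = '0'

Yes, "10" matches 1*01*


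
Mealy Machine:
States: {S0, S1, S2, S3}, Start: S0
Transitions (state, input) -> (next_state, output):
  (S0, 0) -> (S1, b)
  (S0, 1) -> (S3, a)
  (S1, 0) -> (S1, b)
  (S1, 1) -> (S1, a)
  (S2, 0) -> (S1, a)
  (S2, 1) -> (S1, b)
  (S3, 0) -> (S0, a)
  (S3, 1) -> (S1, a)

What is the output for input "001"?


Step-by-step:
  (S0, 0) -> (S1, b)
  (S1, 0) -> (S1, b)
  (S1, 1) -> (S1, a)

"bba"


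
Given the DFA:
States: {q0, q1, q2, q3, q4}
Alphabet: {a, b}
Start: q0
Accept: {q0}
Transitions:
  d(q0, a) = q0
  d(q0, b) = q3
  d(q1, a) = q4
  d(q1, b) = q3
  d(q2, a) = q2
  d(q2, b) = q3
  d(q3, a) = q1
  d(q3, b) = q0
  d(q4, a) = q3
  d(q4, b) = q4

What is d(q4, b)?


Looking up transition d(q4, b)

q4


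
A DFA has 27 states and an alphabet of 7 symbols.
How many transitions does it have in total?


Each state has exactly one transition per symbol.
27 * 7 = 189

189


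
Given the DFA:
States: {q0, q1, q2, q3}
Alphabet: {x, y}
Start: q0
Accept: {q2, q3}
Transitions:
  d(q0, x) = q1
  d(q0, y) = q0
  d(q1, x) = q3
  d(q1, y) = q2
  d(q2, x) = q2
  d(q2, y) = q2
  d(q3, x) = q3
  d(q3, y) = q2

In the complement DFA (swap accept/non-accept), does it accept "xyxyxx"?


Trace: q0 -> q1 -> q2 -> q2 -> q2 -> q2 -> q2
Final: q2
Original accept: {q2, q3}
Complement: q2 is in original accept

No, complement rejects (original accepts)


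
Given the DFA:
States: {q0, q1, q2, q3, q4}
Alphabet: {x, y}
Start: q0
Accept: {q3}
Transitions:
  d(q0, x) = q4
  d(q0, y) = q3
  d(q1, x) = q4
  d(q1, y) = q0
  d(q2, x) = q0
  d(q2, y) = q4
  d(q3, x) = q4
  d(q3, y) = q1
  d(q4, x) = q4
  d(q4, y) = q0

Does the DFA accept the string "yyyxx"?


Trace: q0 -> q3 -> q1 -> q0 -> q4 -> q4
Final state: q4
Accept states: {q3}

No, rejected (final state q4 is not an accept state)


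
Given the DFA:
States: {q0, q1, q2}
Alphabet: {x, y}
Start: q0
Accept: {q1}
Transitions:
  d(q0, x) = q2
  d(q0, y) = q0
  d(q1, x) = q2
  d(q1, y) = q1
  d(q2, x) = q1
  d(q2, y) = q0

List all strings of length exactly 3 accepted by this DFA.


All strings of length 3: 8 total
Accepted: 2

"xxy", "yxx"


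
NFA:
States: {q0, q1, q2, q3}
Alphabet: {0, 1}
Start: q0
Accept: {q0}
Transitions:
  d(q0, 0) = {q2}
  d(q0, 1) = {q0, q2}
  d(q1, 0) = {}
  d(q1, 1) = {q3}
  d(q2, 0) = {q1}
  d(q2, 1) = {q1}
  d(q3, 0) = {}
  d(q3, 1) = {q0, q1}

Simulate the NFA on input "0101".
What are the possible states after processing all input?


Start: {q0}
  --0--> {q2}
  --1--> {q1}
  --0--> {}
  --1--> {}

{} (empty set, no valid transitions)


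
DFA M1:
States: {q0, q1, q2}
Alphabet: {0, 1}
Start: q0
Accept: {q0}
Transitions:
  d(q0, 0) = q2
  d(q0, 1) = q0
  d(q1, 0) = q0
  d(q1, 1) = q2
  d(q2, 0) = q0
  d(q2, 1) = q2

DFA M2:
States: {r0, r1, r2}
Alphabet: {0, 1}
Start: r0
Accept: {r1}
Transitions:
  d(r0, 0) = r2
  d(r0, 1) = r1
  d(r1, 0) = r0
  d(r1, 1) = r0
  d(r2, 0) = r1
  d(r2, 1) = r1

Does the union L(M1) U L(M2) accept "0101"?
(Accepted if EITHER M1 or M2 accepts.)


M1: final=q0 accepted=True
M2: final=r1 accepted=True

Yes, union accepts


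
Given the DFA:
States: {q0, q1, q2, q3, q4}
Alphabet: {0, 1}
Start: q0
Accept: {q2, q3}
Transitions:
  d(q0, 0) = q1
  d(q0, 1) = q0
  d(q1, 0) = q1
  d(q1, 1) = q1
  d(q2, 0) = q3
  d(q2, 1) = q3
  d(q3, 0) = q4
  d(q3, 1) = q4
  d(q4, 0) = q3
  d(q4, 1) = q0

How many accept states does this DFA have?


Accept states listed: {q2, q3}
Counting: q2(1) q3(2)

2


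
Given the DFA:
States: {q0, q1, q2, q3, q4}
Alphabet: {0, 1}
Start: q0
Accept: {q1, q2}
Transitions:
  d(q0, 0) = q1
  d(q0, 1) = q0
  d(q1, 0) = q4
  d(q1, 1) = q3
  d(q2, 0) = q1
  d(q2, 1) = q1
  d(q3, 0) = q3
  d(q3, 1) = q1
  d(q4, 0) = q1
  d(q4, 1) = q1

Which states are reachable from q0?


BFS from q0:
  layer 0: {q0}
  layer 1: {q1}
  layer 2: {q3, q4}

{q0, q1, q3, q4}


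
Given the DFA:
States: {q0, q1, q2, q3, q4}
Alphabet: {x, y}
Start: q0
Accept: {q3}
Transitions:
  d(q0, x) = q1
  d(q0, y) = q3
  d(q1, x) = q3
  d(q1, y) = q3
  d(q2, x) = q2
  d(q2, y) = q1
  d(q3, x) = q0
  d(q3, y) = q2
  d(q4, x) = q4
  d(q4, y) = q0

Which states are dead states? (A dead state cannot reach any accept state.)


Forward reachability from each state:
  q0 -> reaches accept state q3 (live)
  q1 -> reaches accept state q3 (live)
  q2 -> reaches accept state q3 (live)
  q3 -> reaches accept state q3 (live)
  q4 -> reaches accept state q3 (live)

None (all states can reach an accept state)


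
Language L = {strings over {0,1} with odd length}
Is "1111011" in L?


length = 7; 7 mod 2 = 1

Yes, "1111011" is in L


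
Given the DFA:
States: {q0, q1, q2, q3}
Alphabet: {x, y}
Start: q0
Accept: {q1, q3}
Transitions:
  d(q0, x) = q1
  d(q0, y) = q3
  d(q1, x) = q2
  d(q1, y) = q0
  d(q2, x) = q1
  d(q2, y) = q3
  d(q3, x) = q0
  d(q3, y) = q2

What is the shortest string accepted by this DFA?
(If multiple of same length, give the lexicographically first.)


BFS by string length (lex-first path to each state shown):
  len 0: q0<-""
  len 1: q1<-"x", q3<-"y"
Found accept state at length 1.

"x"


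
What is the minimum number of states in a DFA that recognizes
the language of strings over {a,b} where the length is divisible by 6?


States track (length) mod 6.
Need 6 states: one per remainder 0..5; accept = remainder 0.

6


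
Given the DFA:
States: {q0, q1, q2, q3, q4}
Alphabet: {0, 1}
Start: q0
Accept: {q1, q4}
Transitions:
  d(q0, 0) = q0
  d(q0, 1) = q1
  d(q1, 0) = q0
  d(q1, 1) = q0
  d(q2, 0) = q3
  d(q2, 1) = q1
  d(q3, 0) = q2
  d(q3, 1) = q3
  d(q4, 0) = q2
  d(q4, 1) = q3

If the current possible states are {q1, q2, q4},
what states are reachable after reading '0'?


Apply transition on '0' from each current state:
  d(q1, 0) = q0
  d(q2, 0) = q3
  d(q4, 0) = q2

{q0, q2, q3}
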